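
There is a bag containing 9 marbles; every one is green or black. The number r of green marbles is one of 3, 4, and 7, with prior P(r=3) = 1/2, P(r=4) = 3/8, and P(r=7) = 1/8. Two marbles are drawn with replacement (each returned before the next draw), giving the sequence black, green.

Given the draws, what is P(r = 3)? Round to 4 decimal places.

Compute the likelihood of the observed sequence for each case: P(data | r = 3) = (6/9)(3/9) = 2/9; P(data | r = 4) = (5/9)(4/9) = 20/81; P(data | r = 7) = (2/9)(7/9) = 14/81.
Multiplying each by its prior: 1/2 · 2/9 = 1/9, 3/8 · 20/81 = 5/54, 1/8 · 14/81 = 7/324; with total 73/324.
Hence P(r = 3 | data) = (1/9) / (73/324) = 36/73.

0.4932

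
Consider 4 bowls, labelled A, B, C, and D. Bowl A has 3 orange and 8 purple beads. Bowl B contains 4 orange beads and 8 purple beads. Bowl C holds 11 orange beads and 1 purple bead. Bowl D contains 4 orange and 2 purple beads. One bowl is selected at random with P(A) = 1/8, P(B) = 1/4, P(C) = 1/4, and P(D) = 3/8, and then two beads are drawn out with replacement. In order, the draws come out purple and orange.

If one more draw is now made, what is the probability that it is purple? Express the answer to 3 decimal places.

Under each hypothesis, the probability of the observed sequence is: P(data | bowl A) = (8/11)(3/11) = 0.19835; P(data | bowl B) = (8/12)(4/12) = 0.22222; P(data | bowl C) = (1/12)(11/12) = 0.076389; P(data | bowl D) = (2/6)(4/6) = 0.22222.
The prior-weighted likelihoods are 1/8 · 0.19835 = 0.024793, 1/4 · 0.22222 = 0.055556, 1/4 · 0.076389 = 0.019097, 3/8 · 0.22222 = 0.083333; with total 0.18278.
Normalising, the posterior is P(bowl A | data) = 0.13565, P(bowl B | data) = 0.30395, P(bowl C | data) = 0.10448, P(bowl D | data) = 0.45592.
The predictive probability is P(purple next | data) = (8/11)(0.13565) + (2/3)(0.30395) + (1/12)(0.10448) + (1/3)(0.45592) = 0.46197.

0.462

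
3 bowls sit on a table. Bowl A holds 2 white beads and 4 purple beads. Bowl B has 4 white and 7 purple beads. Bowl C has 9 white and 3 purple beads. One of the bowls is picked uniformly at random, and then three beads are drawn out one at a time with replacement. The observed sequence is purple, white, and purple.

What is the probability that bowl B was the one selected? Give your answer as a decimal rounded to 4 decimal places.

0.4302

For each hypothesis, P(data | H) works out to: P(data | bowl A) = (4/6)(2/6)(4/6) = 0.14815; P(data | bowl B) = (7/11)(4/11)(7/11) = 0.14726; P(data | bowl C) = (3/12)(9/12)(3/12) = 0.046875.
The prior-weighted likelihoods are 1/3 · 0.14815 = 0.049383, 1/3 · 0.14726 = 0.049086, 1/3 · 0.046875 = 0.015625; summing to 0.11409.
Therefore the posterior P(bowl B | data) = (0.049086) / (0.11409) = 0.43022.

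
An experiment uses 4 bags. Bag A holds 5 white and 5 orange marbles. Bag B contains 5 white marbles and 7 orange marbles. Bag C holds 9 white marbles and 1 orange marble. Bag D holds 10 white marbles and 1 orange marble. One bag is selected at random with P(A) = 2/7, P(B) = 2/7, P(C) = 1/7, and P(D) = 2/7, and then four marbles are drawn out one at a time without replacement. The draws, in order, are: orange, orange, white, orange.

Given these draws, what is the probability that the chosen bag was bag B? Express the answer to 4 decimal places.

Under each hypothesis, the probability of the observed sequence is: P(data | bag A) = (5/10)(4/9)(5/8)(3/7) = 0.059524; P(data | bag B) = (7/12)(6/11)(5/10)(5/9) = 0.088384; P(data | bag C) = (1/10)(0/9) = 0; P(data | bag D) = (1/11)(0/10) = 0.
Weighting by the prior gives 2/7 · 0.059524 = 0.017007, 2/7 · 0.088384 = 0.025253, 1/7 · 0 = 0, 2/7 · 0 = 0; these sum to 0.042259.
So P(bag B | data) = (0.025253) / (0.042259) = 0.59756.

0.5976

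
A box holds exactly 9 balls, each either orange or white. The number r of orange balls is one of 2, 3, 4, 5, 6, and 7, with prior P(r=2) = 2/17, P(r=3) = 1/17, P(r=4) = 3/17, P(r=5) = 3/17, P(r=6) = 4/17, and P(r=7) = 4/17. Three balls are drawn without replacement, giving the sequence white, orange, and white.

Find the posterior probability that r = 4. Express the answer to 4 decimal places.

For each hypothesis, P(data | H) works out to: P(data | r = 2) = (7/9)(2/8)(6/7) = 0.16667; P(data | r = 3) = (6/9)(3/8)(5/7) = 0.17857; P(data | r = 4) = (5/9)(4/8)(4/7) = 0.15873; P(data | r = 5) = (4/9)(5/8)(3/7) = 0.11905; P(data | r = 6) = (3/9)(6/8)(2/7) = 0.071429; P(data | r = 7) = (2/9)(7/8)(1/7) = 0.027778.
Multiplying each by its prior: 2/17 · 0.16667 = 0.019608, 1/17 · 0.17857 = 0.010504, 3/17 · 0.15873 = 0.028011, 3/17 · 0.11905 = 0.021008, 4/17 · 0.071429 = 0.016807, 4/17 · 0.027778 = 0.0065359; with total 0.10247.
Hence P(r = 4 | data) = (0.028011) / (0.10247) = 0.27335.

0.2733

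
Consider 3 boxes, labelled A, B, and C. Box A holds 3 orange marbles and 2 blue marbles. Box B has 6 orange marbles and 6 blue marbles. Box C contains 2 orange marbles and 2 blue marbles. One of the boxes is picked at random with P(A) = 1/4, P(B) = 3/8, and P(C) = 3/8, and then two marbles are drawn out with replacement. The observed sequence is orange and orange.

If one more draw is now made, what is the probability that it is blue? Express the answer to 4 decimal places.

Compute the likelihood of the observed sequence for each case: P(data | box A) = (3/5)(3/5) = 9/25; P(data | box B) = (6/12)(6/12) = 1/4; P(data | box C) = (2/4)(2/4) = 1/4.
The prior-weighted likelihoods are 1/4 · 9/25 = 9/100, 3/8 · 1/4 = 3/32, 3/8 · 1/4 = 3/32; with total 111/400.
Normalising, the posterior is P(box A | data) = 12/37, P(box B | data) = 25/74, P(box C | data) = 25/74.
The predictive probability is P(blue next | data) = (2/5)(12/37) + (1/2)(25/74) + (1/2)(25/74) = 173/370.

0.4676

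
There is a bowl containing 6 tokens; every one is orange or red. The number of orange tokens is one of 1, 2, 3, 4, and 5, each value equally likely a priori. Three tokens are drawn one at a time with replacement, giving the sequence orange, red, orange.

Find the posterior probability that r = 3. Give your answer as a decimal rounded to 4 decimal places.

0.2571

Compute the likelihood of the observed sequence for each case: P(data | r = 1) = (1/6)(5/6)(1/6) = 5/216; P(data | r = 2) = (2/6)(4/6)(2/6) = 2/27; P(data | r = 3) = (3/6)(3/6)(3/6) = 1/8; P(data | r = 4) = (4/6)(2/6)(4/6) = 4/27; P(data | r = 5) = (5/6)(1/6)(5/6) = 25/216.
Weighting by the prior gives 1/5 · 5/216 = 1/216, 1/5 · 2/27 = 2/135, 1/5 · 1/8 = 1/40, 1/5 · 4/27 = 4/135, 1/5 · 25/216 = 5/216; these sum to 7/72.
Hence P(r = 3 | data) = (1/40) / (7/72) = 9/35.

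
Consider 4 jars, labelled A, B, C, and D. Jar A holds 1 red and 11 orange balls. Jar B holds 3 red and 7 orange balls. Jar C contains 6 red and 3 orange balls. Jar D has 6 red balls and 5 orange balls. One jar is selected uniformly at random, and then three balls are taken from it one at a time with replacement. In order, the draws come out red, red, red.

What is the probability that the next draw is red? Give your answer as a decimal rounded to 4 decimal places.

0.6051

Under each hypothesis, the probability of the observed sequence is: P(data | jar A) = (1/12)(1/12)(1/12) = 0.0005787; P(data | jar B) = (3/10)(3/10)(3/10) = 0.027; P(data | jar C) = (6/9)(6/9)(6/9) = 0.2963; P(data | jar D) = (6/11)(6/11)(6/11) = 0.16228.
The prior-weighted likelihoods are 1/4 · 0.0005787 = 0.00014468, 1/4 · 0.027 = 0.00675, 1/4 · 0.2963 = 0.074074, 1/4 · 0.16228 = 0.040571; summing to 0.12154.
The posterior is then P(jar A | data) = 0.0011904, P(jar B | data) = 0.055537, P(jar C | data) = 0.60946, P(jar D | data) = 0.33381.
The predictive probability is P(red next | data) = (1/12)(0.0011904) + (3/10)(0.055537) + (2/3)(0.60946) + (6/11)(0.33381) = 0.60515.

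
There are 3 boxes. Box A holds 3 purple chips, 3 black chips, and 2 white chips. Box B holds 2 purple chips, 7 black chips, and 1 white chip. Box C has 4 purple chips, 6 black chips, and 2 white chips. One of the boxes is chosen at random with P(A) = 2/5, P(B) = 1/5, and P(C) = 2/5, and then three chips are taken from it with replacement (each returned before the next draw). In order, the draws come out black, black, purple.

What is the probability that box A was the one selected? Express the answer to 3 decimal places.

The likelihood of the observed sequence under each hypothesis: P(data | box A) = (3/8)(3/8)(3/8) = 0.052734; P(data | box B) = (7/10)(7/10)(2/10) = 0.098; P(data | box C) = (6/12)(6/12)(4/12) = 0.083333.
Weighting by the prior gives 2/5 · 0.052734 = 0.021094, 1/5 · 0.098 = 0.0196, 2/5 · 0.083333 = 0.033333; with total 0.074027.
So P(box A | data) = (0.021094) / (0.074027) = 0.28495.

0.285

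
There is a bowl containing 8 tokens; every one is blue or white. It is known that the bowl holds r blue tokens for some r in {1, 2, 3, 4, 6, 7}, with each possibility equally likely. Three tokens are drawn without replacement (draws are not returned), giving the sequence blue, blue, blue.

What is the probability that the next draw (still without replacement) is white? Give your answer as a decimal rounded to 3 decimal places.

0.320

For each hypothesis, P(data | H) works out to: P(data | r = 1) = (1/8)(0/7) = 0; P(data | r = 2) = (2/8)(1/7)(0/6) = 0; P(data | r = 3) = (3/8)(2/7)(1/6) = 1/56; P(data | r = 4) = (4/8)(3/7)(2/6) = 1/14; P(data | r = 6) = (6/8)(5/7)(4/6) = 5/14; P(data | r = 7) = (7/8)(6/7)(5/6) = 5/8.
Weighting by the prior gives 1/6 · 0 = 0, 1/6 · 0 = 0, 1/6 · 1/56 = 1/336, 1/6 · 1/14 = 1/84, 1/6 · 5/14 = 5/84, 1/6 · 5/8 = 5/48; summing to 5/28.
Normalising, the posterior is P(r = 1 | data) = 0, P(r = 2 | data) = 0, P(r = 3 | data) = 1/60, P(r = 4 | data) = 1/15, P(r = 6 | data) = 1/3, P(r = 7 | data) = 7/12.
The predictive probability is P(white next | data) = (1)(1/60) + (4/5)(1/15) + (2/5)(1/3) + (1/5)(7/12) = 8/25.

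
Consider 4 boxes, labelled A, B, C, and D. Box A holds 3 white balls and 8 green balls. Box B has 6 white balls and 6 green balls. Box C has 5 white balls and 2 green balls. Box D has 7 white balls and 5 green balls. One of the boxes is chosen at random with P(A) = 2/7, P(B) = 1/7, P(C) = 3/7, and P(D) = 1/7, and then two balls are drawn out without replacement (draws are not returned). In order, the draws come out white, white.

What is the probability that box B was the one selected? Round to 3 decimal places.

0.109

The likelihood of the observed sequence under each hypothesis: P(data | box A) = (3/11)(2/10) = 0.054545; P(data | box B) = (6/12)(5/11) = 0.22727; P(data | box C) = (5/7)(4/6) = 0.47619; P(data | box D) = (7/12)(6/11) = 0.31818.
Weighting by the prior gives 2/7 · 0.054545 = 0.015584, 1/7 · 0.22727 = 0.032468, 3/7 · 0.47619 = 0.20408, 1/7 · 0.31818 = 0.045455; with total 0.29759.
So P(box B | data) = (0.032468) / (0.29759) = 0.1091.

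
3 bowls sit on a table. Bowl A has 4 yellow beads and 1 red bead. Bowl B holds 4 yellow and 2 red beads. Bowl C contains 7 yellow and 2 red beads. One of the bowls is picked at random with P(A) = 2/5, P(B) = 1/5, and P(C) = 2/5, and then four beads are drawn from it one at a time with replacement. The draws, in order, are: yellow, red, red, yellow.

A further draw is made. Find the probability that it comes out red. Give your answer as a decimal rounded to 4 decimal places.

The likelihood of the observed sequence under each hypothesis: P(data | bowl A) = (4/5)(1/5)(1/5)(4/5) = 0.0256; P(data | bowl B) = (4/6)(2/6)(2/6)(4/6) = 0.049383; P(data | bowl C) = (7/9)(2/9)(2/9)(7/9) = 0.029873.
The prior-weighted likelihoods are 2/5 · 0.0256 = 0.01024, 1/5 · 0.049383 = 0.0098765, 2/5 · 0.029873 = 0.011949; these sum to 0.032066.
Dividing through by the total gives posterior P(bowl A | data) = 0.31934, P(bowl B | data) = 0.30801, P(bowl C | data) = 0.37265.
Averaging over the posterior, P(red next | data) = (1/5)(0.31934) + (1/3)(0.30801) + (2/9)(0.37265) = 0.24935.

0.2493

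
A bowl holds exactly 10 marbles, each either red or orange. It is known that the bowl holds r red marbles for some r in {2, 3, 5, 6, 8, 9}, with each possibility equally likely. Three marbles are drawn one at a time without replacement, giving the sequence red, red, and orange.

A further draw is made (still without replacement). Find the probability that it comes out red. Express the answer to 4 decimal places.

0.6178

Compute the likelihood of the observed sequence for each case: P(data | r = 2) = (2/10)(1/9)(8/8) = 1/45; P(data | r = 3) = (3/10)(2/9)(7/8) = 7/120; P(data | r = 5) = (5/10)(4/9)(5/8) = 5/36; P(data | r = 6) = (6/10)(5/9)(4/8) = 1/6; P(data | r = 8) = (8/10)(7/9)(2/8) = 7/45; P(data | r = 9) = (9/10)(8/9)(1/8) = 1/10.
Multiplying each by its prior: 1/6 · 1/45 = 1/270, 1/6 · 7/120 = 7/720, 1/6 · 5/36 = 5/216, 1/6 · 1/6 = 1/36, 1/6 · 7/45 = 7/270, 1/6 · 1/10 = 1/60; with total 77/720.
Normalising, the posterior is P(r = 2 | data) = 8/231, P(r = 3 | data) = 1/11, P(r = 5 | data) = 50/231, P(r = 6 | data) = 20/77, P(r = 8 | data) = 8/33, P(r = 9 | data) = 12/77.
The predictive probability is P(red next | data) = (0)(8/231) + (1/7)(1/11) + (3/7)(50/231) + (4/7)(20/77) + (6/7)(8/33) + (1)(12/77) = 333/539.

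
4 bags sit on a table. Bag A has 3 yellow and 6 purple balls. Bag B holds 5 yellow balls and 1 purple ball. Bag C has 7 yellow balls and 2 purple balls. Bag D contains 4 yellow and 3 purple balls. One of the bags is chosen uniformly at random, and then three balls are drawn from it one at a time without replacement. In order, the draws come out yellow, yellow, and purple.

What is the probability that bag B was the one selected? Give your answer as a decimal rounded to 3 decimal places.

0.289

For each hypothesis, P(data | H) works out to: P(data | bag A) = (3/9)(2/8)(6/7) = 1/14; P(data | bag B) = (5/6)(4/5)(1/4) = 1/6; P(data | bag C) = (7/9)(6/8)(2/7) = 1/6; P(data | bag D) = (4/7)(3/6)(3/5) = 6/35.
Multiplying each by its prior: 1/4 · 1/14 = 1/56, 1/4 · 1/6 = 1/24, 1/4 · 1/6 = 1/24, 1/4 · 6/35 = 3/70; summing to 121/840.
Hence P(bag B | data) = (1/24) / (121/840) = 35/121.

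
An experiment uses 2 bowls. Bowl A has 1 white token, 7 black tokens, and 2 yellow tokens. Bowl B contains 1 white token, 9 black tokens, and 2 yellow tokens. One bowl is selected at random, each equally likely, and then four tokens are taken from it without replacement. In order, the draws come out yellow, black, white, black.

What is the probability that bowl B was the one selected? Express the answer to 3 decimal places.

0.421

Compute the likelihood of the observed sequence for each case: P(data | bowl A) = (2/10)(7/9)(1/8)(6/7) = 0.016667; P(data | bowl B) = (2/12)(9/11)(1/10)(8/9) = 0.012121.
Weighting by the prior gives 1/2 · 0.016667 = 0.0083333, 1/2 · 0.012121 = 0.0060606; with total 0.014394.
Therefore the posterior P(bowl B | data) = (0.0060606) / (0.014394) = 0.42105.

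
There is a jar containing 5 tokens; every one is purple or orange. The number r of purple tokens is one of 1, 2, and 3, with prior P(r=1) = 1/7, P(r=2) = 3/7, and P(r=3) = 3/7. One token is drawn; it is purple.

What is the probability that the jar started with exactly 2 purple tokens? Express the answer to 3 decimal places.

0.375

The likelihood of this draw under each hypothesis: P(data | r = 1) = (1/5) = 1/5; P(data | r = 2) = (2/5) = 2/5; P(data | r = 3) = (3/5) = 3/5.
The prior-weighted likelihoods are 1/7 · 1/5 = 1/35, 3/7 · 2/5 = 6/35, 3/7 · 3/5 = 9/35; summing to 16/35.
So P(r = 2 | data) = (6/35) / (16/35) = 3/8.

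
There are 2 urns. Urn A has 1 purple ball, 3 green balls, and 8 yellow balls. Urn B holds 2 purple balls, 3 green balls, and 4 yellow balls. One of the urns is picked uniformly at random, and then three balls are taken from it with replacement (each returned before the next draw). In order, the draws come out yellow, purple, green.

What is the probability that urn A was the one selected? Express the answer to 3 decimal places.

0.297

Compute the likelihood of the observed sequence for each case: P(data | urn A) = (8/12)(1/12)(3/12) = 0.013889; P(data | urn B) = (4/9)(2/9)(3/9) = 0.032922.
Multiplying each by its prior: 1/2 · 0.013889 = 0.0069444, 1/2 · 0.032922 = 0.016461; summing to 0.023405.
Therefore the posterior P(urn A | data) = (0.0069444) / (0.023405) = 0.2967.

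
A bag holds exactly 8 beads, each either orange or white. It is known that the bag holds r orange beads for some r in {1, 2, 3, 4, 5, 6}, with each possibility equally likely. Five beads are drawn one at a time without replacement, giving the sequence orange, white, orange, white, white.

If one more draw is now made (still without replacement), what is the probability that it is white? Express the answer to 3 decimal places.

0.571

The likelihood of the observed sequence under each hypothesis: P(data | r = 1) = (1/8)(7/7)(0/6) = 0; P(data | r = 2) = (2/8)(6/7)(1/6)(5/5)(4/4) = 1/28; P(data | r = 3) = (3/8)(5/7)(2/6)(4/5)(3/4) = 3/56; P(data | r = 4) = (4/8)(4/7)(3/6)(3/5)(2/4) = 3/70; P(data | r = 5) = (5/8)(3/7)(4/6)(2/5)(1/4) = 1/56; P(data | r = 6) = (6/8)(2/7)(5/6)(1/5)(0/4) = 0.
Weighting by the prior gives 1/6 · 0 = 0, 1/6 · 1/28 = 1/168, 1/6 · 3/56 = 1/112, 1/6 · 3/70 = 1/140, 1/6 · 1/56 = 1/336, 1/6 · 0 = 0; these sum to 1/40.
Normalising, the posterior is P(r = 1 | data) = 0, P(r = 2 | data) = 5/21, P(r = 3 | data) = 5/14, P(r = 4 | data) = 2/7, P(r = 5 | data) = 5/42, P(r = 6 | data) = 0.
So P(white next | data) = Σ P(white next | H) P(H | data) = (1)(5/21) + (2/3)(5/14) + (1/3)(2/7) + (0)(5/42) = 4/7.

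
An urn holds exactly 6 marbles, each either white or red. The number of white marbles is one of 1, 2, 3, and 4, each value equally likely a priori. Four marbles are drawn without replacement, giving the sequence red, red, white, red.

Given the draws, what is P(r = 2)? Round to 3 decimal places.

The likelihood of the observed sequence under each hypothesis: P(data | r = 1) = (5/6)(4/5)(1/4)(3/3) = 1/6; P(data | r = 2) = (4/6)(3/5)(2/4)(2/3) = 2/15; P(data | r = 3) = (3/6)(2/5)(3/4)(1/3) = 1/20; P(data | r = 4) = (2/6)(1/5)(4/4)(0/3) = 0.
The prior-weighted likelihoods are 1/4 · 1/6 = 1/24, 1/4 · 2/15 = 1/30, 1/4 · 1/20 = 1/80, 1/4 · 0 = 0; summing to 7/80.
Therefore the posterior P(r = 2 | data) = (1/30) / (7/80) = 8/21.

0.381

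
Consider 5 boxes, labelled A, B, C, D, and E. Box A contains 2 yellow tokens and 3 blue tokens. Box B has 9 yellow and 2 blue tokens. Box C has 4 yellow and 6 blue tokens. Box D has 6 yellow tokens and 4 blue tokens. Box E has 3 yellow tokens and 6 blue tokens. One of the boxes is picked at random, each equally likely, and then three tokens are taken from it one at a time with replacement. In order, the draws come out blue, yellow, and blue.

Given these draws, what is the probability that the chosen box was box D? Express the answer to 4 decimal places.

Under each hypothesis, the probability of the observed sequence is: P(data | box A) = (3/5)(2/5)(3/5) = 0.144; P(data | box B) = (2/11)(9/11)(2/11) = 0.027047; P(data | box C) = (6/10)(4/10)(6/10) = 0.144; P(data | box D) = (4/10)(6/10)(4/10) = 0.096; P(data | box E) = (6/9)(3/9)(6/9) = 0.14815.
Weighting by the prior gives 1/5 · 0.144 = 0.0288, 1/5 · 0.027047 = 0.0054095, 1/5 · 0.144 = 0.0288, 1/5 · 0.096 = 0.0192, 1/5 · 0.14815 = 0.02963; with total 0.11184.
Therefore the posterior P(box D | data) = (0.0192) / (0.11184) = 0.17168.

0.1717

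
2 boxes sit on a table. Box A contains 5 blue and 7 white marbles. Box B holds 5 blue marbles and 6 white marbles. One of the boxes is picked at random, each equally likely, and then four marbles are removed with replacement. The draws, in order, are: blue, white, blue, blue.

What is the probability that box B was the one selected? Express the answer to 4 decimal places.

0.5483

Under each hypothesis, the probability of the observed sequence is: P(data | box A) = (5/12)(7/12)(5/12)(5/12) = 0.042197; P(data | box B) = (5/11)(6/11)(5/11)(5/11) = 0.051226.
Multiplying each by its prior: 1/2 · 0.042197 = 0.021099, 1/2 · 0.051226 = 0.025613; these sum to 0.046712.
By Bayes' rule, P(box B | data) = (0.025613) / (0.046712) = 0.54832.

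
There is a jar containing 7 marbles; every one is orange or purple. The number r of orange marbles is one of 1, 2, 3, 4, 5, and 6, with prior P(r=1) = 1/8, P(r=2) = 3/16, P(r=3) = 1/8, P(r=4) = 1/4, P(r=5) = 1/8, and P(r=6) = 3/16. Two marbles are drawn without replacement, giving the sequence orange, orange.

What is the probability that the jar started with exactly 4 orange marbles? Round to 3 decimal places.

The likelihood of the observed sequence under each hypothesis: P(data | r = 1) = (1/7)(0/6) = 0; P(data | r = 2) = (2/7)(1/6) = 1/21; P(data | r = 3) = (3/7)(2/6) = 1/7; P(data | r = 4) = (4/7)(3/6) = 2/7; P(data | r = 5) = (5/7)(4/6) = 10/21; P(data | r = 6) = (6/7)(5/6) = 5/7.
Weighting by the prior gives 1/8 · 0 = 0, 3/16 · 1/21 = 1/112, 1/8 · 1/7 = 1/56, 1/4 · 2/7 = 1/14, 1/8 · 10/21 = 5/84, 3/16 · 5/7 = 15/112; summing to 7/24.
By Bayes' rule, P(r = 4 | data) = (1/14) / (7/24) = 12/49.

0.245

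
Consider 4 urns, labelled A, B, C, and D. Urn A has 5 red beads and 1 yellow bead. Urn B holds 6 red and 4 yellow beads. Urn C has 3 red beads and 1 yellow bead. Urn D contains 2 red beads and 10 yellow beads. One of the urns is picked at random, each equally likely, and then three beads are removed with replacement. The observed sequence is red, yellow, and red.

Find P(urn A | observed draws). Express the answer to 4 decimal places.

For each hypothesis, P(data | H) works out to: P(data | urn A) = (5/6)(1/6)(5/6) = 0.11574; P(data | urn B) = (6/10)(4/10)(6/10) = 0.144; P(data | urn C) = (3/4)(1/4)(3/4) = 0.14062; P(data | urn D) = (2/12)(10/12)(2/12) = 0.023148.
Weighting by the prior gives 1/4 · 0.11574 = 0.028935, 1/4 · 0.144 = 0.036, 1/4 · 0.14062 = 0.035156, 1/4 · 0.023148 = 0.005787; with total 0.10588.
So P(urn A | data) = (0.028935) / (0.10588) = 0.27329.

0.2733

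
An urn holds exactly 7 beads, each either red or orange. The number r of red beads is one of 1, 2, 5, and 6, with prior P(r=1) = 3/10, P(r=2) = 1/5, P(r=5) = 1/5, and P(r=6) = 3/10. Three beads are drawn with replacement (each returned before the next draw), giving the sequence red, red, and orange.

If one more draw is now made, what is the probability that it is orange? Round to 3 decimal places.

Compute the likelihood of the observed sequence for each case: P(data | r = 1) = (1/7)(1/7)(6/7) = 0.017493; P(data | r = 2) = (2/7)(2/7)(5/7) = 0.058309; P(data | r = 5) = (5/7)(5/7)(2/7) = 0.14577; P(data | r = 6) = (6/7)(6/7)(1/7) = 0.10496.
Weighting by the prior gives 3/10 · 0.017493 = 0.0052478, 1/5 · 0.058309 = 0.011662, 1/5 · 0.14577 = 0.029155, 3/10 · 0.10496 = 0.031487; summing to 0.077551.
The posterior is then P(r = 1 | data) = 0.067669, P(r = 2 | data) = 0.15038, P(r = 5 | data) = 0.37594, P(r = 6 | data) = 0.40602.
The predictive probability is P(orange next | data) = (6/7)(0.067669) + (5/7)(0.15038) + (2/7)(0.37594) + (1/7)(0.40602) = 0.33083.

0.331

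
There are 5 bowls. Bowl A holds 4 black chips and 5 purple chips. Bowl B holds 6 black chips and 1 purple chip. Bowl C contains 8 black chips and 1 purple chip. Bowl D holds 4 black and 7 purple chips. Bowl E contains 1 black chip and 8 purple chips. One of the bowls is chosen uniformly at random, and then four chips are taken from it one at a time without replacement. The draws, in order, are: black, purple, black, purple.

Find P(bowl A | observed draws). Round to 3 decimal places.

Compute the likelihood of the observed sequence for each case: P(data | bowl A) = (4/9)(5/8)(3/7)(4/6) = 0.079365; P(data | bowl B) = (6/7)(1/6)(5/5)(0/4) = 0; P(data | bowl C) = (8/9)(1/8)(7/7)(0/6) = 0; P(data | bowl D) = (4/11)(7/10)(3/9)(6/8) = 0.063636; P(data | bowl E) = (1/9)(8/8)(0/7) = 0.
The prior-weighted likelihoods are 1/5 · 0.079365 = 0.015873, 1/5 · 0 = 0, 1/5 · 0 = 0, 1/5 · 0.063636 = 0.012727, 1/5 · 0 = 0; with total 0.0286.
Therefore the posterior P(bowl A | data) = (0.015873) / (0.0286) = 0.55499.

0.555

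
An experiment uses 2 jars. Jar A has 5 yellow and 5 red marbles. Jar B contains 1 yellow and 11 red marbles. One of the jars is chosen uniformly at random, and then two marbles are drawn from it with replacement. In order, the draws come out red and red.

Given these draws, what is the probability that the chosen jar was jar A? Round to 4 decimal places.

0.2293

Under each hypothesis, the probability of the observed sequence is: P(data | jar A) = (5/10)(5/10) = 1/4; P(data | jar B) = (11/12)(11/12) = 121/144.
The prior-weighted likelihoods are 1/2 · 1/4 = 1/8, 1/2 · 121/144 = 121/288; with total 157/288.
Therefore the posterior P(jar A | data) = (1/8) / (157/288) = 36/157.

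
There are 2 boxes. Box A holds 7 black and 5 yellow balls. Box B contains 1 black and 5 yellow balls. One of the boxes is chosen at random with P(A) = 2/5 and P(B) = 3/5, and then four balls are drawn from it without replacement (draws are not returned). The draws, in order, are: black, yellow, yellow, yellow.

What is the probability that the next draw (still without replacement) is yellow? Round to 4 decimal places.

The likelihood of the observed sequence under each hypothesis: P(data | box A) = (7/12)(5/11)(4/10)(3/9) = 7/198; P(data | box B) = (1/6)(5/5)(4/4)(3/3) = 1/6.
Multiplying each by its prior: 2/5 · 7/198 = 7/495, 3/5 · 1/6 = 1/10; with total 113/990.
Dividing through by the total gives posterior P(box A | data) = 14/113, P(box B | data) = 99/113.
The predictive probability is P(yellow next | data) = (1/4)(14/113) + (1)(99/113) = 205/226.

0.9071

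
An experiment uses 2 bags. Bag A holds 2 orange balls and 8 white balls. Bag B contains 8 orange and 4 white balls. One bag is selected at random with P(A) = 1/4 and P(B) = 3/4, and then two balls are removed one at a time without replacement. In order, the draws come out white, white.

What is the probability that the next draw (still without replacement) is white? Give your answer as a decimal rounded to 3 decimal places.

0.582

The likelihood of the observed sequence under each hypothesis: P(data | bag A) = (8/10)(7/9) = 0.62222; P(data | bag B) = (4/12)(3/11) = 0.090909.
Multiplying each by its prior: 1/4 · 0.62222 = 0.15556, 3/4 · 0.090909 = 0.068182; summing to 0.22374.
Dividing through by the total gives posterior P(bag A | data) = 0.69526, P(bag B | data) = 0.30474.
Averaging over the posterior, P(white next | data) = (3/4)(0.69526) + (1/5)(0.30474) = 0.58239.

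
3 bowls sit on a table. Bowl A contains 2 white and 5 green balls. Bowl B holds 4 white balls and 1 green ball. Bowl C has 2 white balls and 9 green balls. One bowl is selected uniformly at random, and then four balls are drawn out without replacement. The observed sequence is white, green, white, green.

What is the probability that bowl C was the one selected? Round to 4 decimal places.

0.2763

The likelihood of the observed sequence under each hypothesis: P(data | bowl A) = (2/7)(5/6)(1/5)(4/4) = 0.047619; P(data | bowl B) = (4/5)(1/4)(3/3)(0/2) = 0; P(data | bowl C) = (2/11)(9/10)(1/9)(8/8) = 0.018182.
Multiplying each by its prior: 1/3 · 0.047619 = 0.015873, 1/3 · 0 = 0, 1/3 · 0.018182 = 0.0060606; these sum to 0.021934.
Therefore the posterior P(bowl C | data) = (0.0060606) / (0.021934) = 0.27632.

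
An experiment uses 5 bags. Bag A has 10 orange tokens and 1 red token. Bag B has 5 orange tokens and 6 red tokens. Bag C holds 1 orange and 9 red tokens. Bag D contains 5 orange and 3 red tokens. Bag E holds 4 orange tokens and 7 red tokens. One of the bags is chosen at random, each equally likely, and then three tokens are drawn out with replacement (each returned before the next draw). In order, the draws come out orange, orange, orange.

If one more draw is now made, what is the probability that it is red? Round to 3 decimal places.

0.213

Compute the likelihood of the observed sequence for each case: P(data | bag A) = (10/11)(10/11)(10/11) = 0.75131; P(data | bag B) = (5/11)(5/11)(5/11) = 0.093914; P(data | bag C) = (1/10)(1/10)(1/10) = 0.001; P(data | bag D) = (5/8)(5/8)(5/8) = 0.24414; P(data | bag E) = (4/11)(4/11)(4/11) = 0.048084.
Multiplying each by its prior: 1/5 · 0.75131 = 0.15026, 1/5 · 0.093914 = 0.018783, 1/5 · 0.001 = 0.0002, 1/5 · 0.24414 = 0.048828, 1/5 · 0.048084 = 0.0096168; these sum to 0.22769.
The posterior is then P(bag A | data) = 0.65994, P(bag B | data) = 0.082493, P(bag C | data) = 0.00087838, P(bag D | data) = 0.21445, P(bag E | data) = 0.042236.
The predictive probability is P(red next | data) = (1/11)(0.65994) + (6/11)(0.082493) + (9/10)(0.00087838) + (3/8)(0.21445) + (7/11)(0.042236) = 0.21308.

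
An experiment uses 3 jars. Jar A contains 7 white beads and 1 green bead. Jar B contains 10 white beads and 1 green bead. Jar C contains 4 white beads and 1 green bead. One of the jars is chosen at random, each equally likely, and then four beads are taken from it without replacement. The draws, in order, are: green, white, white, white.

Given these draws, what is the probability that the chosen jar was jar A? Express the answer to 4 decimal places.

Compute the likelihood of the observed sequence for each case: P(data | jar A) = (1/8)(7/7)(6/6)(5/5) = 1/8; P(data | jar B) = (1/11)(10/10)(9/9)(8/8) = 1/11; P(data | jar C) = (1/5)(4/4)(3/3)(2/2) = 1/5.
Weighting by the prior gives 1/3 · 1/8 = 1/24, 1/3 · 1/11 = 1/33, 1/3 · 1/5 = 1/15; with total 61/440.
Therefore the posterior P(jar A | data) = (1/24) / (61/440) = 55/183.

0.3005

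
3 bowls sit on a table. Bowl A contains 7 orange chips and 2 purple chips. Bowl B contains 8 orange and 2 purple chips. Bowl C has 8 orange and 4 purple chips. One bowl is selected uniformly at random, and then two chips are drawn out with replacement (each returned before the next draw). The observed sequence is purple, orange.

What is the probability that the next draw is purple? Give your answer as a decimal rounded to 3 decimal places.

Under each hypothesis, the probability of the observed sequence is: P(data | bowl A) = (2/9)(7/9) = 0.17284; P(data | bowl B) = (2/10)(8/10) = 0.16; P(data | bowl C) = (4/12)(8/12) = 0.22222.
The prior-weighted likelihoods are 1/3 · 0.17284 = 0.057613, 1/3 · 0.16 = 0.053333, 1/3 · 0.22222 = 0.074074; with total 0.18502.
Dividing through by the total gives posterior P(bowl A | data) = 0.31139, P(bowl B | data) = 0.28826, P(bowl C | data) = 0.40036.
So P(purple next | data) = Σ P(purple next | H) P(H | data) = (2/9)(0.31139) + (1/5)(0.28826) + (1/3)(0.40036) = 0.2603.

0.260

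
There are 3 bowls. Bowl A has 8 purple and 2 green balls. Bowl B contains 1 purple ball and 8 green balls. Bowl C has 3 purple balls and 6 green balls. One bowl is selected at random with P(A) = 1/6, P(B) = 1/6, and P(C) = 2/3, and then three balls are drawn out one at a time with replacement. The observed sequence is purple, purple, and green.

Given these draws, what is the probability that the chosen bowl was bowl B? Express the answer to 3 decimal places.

0.025

Compute the likelihood of the observed sequence for each case: P(data | bowl A) = (8/10)(8/10)(2/10) = 0.128; P(data | bowl B) = (1/9)(1/9)(8/9) = 0.010974; P(data | bowl C) = (3/9)(3/9)(6/9) = 0.074074.
The prior-weighted likelihoods are 1/6 · 0.128 = 0.021333, 1/6 · 0.010974 = 0.001829, 2/3 · 0.074074 = 0.049383; summing to 0.072545.
Therefore the posterior P(bowl B | data) = (0.001829) / (0.072545) = 0.025212.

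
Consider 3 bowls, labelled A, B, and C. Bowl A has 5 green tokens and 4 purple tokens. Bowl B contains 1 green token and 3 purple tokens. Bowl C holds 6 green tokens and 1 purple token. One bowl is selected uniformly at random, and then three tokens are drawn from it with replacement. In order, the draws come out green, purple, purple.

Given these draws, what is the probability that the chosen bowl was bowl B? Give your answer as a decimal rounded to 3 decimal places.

0.525

For each hypothesis, P(data | H) works out to: P(data | bowl A) = (5/9)(4/9)(4/9) = 0.10974; P(data | bowl B) = (1/4)(3/4)(3/4) = 0.14062; P(data | bowl C) = (6/7)(1/7)(1/7) = 0.017493.
The prior-weighted likelihoods are 1/3 · 0.10974 = 0.03658, 1/3 · 0.14062 = 0.046875, 1/3 · 0.017493 = 0.0058309; with total 0.089286.
So P(bowl B | data) = (0.046875) / (0.089286) = 0.525.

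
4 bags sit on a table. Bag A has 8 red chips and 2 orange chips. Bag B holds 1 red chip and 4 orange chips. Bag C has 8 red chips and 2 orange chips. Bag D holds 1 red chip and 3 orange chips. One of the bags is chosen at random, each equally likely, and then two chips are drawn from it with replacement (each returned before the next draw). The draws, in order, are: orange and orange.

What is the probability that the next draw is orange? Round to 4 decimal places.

0.7406

For each hypothesis, P(data | H) works out to: P(data | bag A) = (2/10)(2/10) = 0.04; P(data | bag B) = (4/5)(4/5) = 0.64; P(data | bag C) = (2/10)(2/10) = 0.04; P(data | bag D) = (3/4)(3/4) = 0.5625.
Multiplying each by its prior: 1/4 · 0.04 = 0.01, 1/4 · 0.64 = 0.16, 1/4 · 0.04 = 0.01, 1/4 · 0.5625 = 0.14062; these sum to 0.32062.
The posterior is then P(bag A | data) = 0.031189, P(bag B | data) = 0.49903, P(bag C | data) = 0.031189, P(bag D | data) = 0.4386.
The predictive probability is P(orange next | data) = (1/5)(0.031189) + (4/5)(0.49903) + (1/5)(0.031189) + (3/4)(0.4386) = 0.74064.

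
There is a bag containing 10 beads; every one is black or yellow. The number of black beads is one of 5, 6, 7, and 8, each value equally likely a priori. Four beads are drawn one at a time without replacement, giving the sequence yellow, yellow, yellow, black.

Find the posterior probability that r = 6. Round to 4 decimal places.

Under each hypothesis, the probability of the observed sequence is: P(data | r = 5) = (5/10)(4/9)(3/8)(5/7) = 0.059524; P(data | r = 6) = (4/10)(3/9)(2/8)(6/7) = 0.028571; P(data | r = 7) = (3/10)(2/9)(1/8)(7/7) = 0.0083333; P(data | r = 8) = (2/10)(1/9)(0/8) = 0.
The prior-weighted likelihoods are 1/4 · 0.059524 = 0.014881, 1/4 · 0.028571 = 0.0071429, 1/4 · 0.0083333 = 0.0020833, 1/4 · 0 = 0; summing to 0.024107.
Hence P(r = 6 | data) = (0.0071429) / (0.024107) = 0.2963.

0.2963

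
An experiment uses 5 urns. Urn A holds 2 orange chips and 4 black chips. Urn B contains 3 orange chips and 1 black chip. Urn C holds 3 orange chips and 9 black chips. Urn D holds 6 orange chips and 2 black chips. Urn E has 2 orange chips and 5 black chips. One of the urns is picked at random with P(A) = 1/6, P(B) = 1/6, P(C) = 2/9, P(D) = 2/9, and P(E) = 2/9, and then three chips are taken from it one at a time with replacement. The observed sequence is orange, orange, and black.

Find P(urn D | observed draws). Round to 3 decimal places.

0.346

The likelihood of the observed sequence under each hypothesis: P(data | urn A) = (2/6)(2/6)(4/6) = 0.074074; P(data | urn B) = (3/4)(3/4)(1/4) = 0.14062; P(data | urn C) = (3/12)(3/12)(9/12) = 0.046875; P(data | urn D) = (6/8)(6/8)(2/8) = 0.14062; P(data | urn E) = (2/7)(2/7)(5/7) = 0.058309.
Weighting by the prior gives 1/6 · 0.074074 = 0.012346, 1/6 · 0.14062 = 0.023438, 2/9 · 0.046875 = 0.010417, 2/9 · 0.14062 = 0.03125, 2/9 · 0.058309 = 0.012958; summing to 0.090407.
So P(urn D | data) = (0.03125) / (0.090407) = 0.34566.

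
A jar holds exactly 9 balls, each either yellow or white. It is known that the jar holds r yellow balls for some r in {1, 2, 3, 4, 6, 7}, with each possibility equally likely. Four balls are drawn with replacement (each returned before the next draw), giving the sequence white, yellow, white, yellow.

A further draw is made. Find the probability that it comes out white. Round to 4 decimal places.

Under each hypothesis, the probability of the observed sequence is: P(data | r = 1) = (8/9)(1/9)(8/9)(1/9) = 0.0097546; P(data | r = 2) = (7/9)(2/9)(7/9)(2/9) = 0.029873; P(data | r = 3) = (6/9)(3/9)(6/9)(3/9) = 0.049383; P(data | r = 4) = (5/9)(4/9)(5/9)(4/9) = 0.060966; P(data | r = 6) = (3/9)(6/9)(3/9)(6/9) = 0.049383; P(data | r = 7) = (2/9)(7/9)(2/9)(7/9) = 0.029873.
Multiplying each by its prior: 1/6 · 0.0097546 = 0.0016258, 1/6 · 0.029873 = 0.0049789, 1/6 · 0.049383 = 0.0082305, 1/6 · 0.060966 = 0.010161, 1/6 · 0.049383 = 0.0082305, 1/6 · 0.029873 = 0.0049789; with total 0.038206.
Dividing through by the total gives posterior P(r = 1 | data) = 0.042553, P(r = 2 | data) = 0.13032, P(r = 3 | data) = 0.21543, P(r = 4 | data) = 0.26596, P(r = 6 | data) = 0.21543, P(r = 7 | data) = 0.13032.
The predictive probability is P(white next | data) = (8/9)(0.042553) + (7/9)(0.13032) + (2/3)(0.21543) + (5/9)(0.26596) + (1/3)(0.21543) + (2/9)(0.13032) = 0.53132.

0.5313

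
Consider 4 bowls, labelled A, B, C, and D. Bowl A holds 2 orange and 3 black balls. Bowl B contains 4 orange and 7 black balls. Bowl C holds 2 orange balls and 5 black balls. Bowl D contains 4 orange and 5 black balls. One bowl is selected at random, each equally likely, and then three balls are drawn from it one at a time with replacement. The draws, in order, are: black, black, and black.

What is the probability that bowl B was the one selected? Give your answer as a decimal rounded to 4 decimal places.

Compute the likelihood of the observed sequence for each case: P(data | bowl A) = (3/5)(3/5)(3/5) = 0.216; P(data | bowl B) = (7/11)(7/11)(7/11) = 0.2577; P(data | bowl C) = (5/7)(5/7)(5/7) = 0.36443; P(data | bowl D) = (5/9)(5/9)(5/9) = 0.17147.
Multiplying each by its prior: 1/4 · 0.216 = 0.054, 1/4 · 0.2577 = 0.064425, 1/4 · 0.36443 = 0.091108, 1/4 · 0.17147 = 0.042867; these sum to 0.2524.
Hence P(bowl B | data) = (0.064425) / (0.2524) = 0.25525.

0.2553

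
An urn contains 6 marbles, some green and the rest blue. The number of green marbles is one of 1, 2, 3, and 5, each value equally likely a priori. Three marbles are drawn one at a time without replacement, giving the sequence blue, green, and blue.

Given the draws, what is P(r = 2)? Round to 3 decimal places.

0.387

Under each hypothesis, the probability of the observed sequence is: P(data | r = 1) = (5/6)(1/5)(4/4) = 1/6; P(data | r = 2) = (4/6)(2/5)(3/4) = 1/5; P(data | r = 3) = (3/6)(3/5)(2/4) = 3/20; P(data | r = 5) = (1/6)(5/5)(0/4) = 0.
The prior-weighted likelihoods are 1/4 · 1/6 = 1/24, 1/4 · 1/5 = 1/20, 1/4 · 3/20 = 3/80, 1/4 · 0 = 0; with total 31/240.
By Bayes' rule, P(r = 2 | data) = (1/20) / (31/240) = 12/31.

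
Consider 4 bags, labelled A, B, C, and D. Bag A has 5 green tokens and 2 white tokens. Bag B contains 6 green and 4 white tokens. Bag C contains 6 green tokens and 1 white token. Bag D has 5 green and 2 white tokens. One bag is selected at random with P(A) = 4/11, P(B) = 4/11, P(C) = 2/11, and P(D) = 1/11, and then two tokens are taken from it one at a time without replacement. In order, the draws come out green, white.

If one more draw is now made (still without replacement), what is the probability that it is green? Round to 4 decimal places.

Compute the likelihood of the observed sequence for each case: P(data | bag A) = (5/7)(2/6) = 5/21; P(data | bag B) = (6/10)(4/9) = 4/15; P(data | bag C) = (6/7)(1/6) = 1/7; P(data | bag D) = (5/7)(2/6) = 5/21.
The prior-weighted likelihoods are 4/11 · 5/21 = 20/231, 4/11 · 4/15 = 16/165, 2/11 · 1/7 = 2/77, 1/11 · 5/21 = 5/231; with total 89/385.
Normalising, the posterior is P(bag A | data) = 100/267, P(bag B | data) = 112/267, P(bag C | data) = 10/89, P(bag D | data) = 25/267.
The predictive probability is P(green next | data) = (4/5)(100/267) + (5/8)(112/267) + (1)(10/89) + (4/5)(25/267) = 200/267.

0.7491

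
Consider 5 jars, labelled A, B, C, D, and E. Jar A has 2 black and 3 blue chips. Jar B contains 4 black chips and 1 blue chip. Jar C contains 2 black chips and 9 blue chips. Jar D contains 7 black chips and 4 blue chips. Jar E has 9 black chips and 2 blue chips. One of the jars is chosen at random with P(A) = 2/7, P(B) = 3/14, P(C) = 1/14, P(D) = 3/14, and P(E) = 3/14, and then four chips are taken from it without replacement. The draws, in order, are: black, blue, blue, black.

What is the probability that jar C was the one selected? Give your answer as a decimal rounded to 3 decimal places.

0.027

Under each hypothesis, the probability of the observed sequence is: P(data | jar A) = (2/5)(3/4)(2/3)(1/2) = 0.1; P(data | jar B) = (4/5)(1/4)(0/3) = 0; P(data | jar C) = (2/11)(9/10)(8/9)(1/8) = 0.018182; P(data | jar D) = (7/11)(4/10)(3/9)(6/8) = 0.063636; P(data | jar E) = (9/11)(2/10)(1/9)(8/8) = 0.018182.
Weighting by the prior gives 2/7 · 0.1 = 0.028571, 3/14 · 0 = 0, 1/14 · 0.018182 = 0.0012987, 3/14 · 0.063636 = 0.013636, 3/14 · 0.018182 = 0.0038961; these sum to 0.047403.
So P(jar C | data) = (0.0012987) / (0.047403) = 0.027397.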